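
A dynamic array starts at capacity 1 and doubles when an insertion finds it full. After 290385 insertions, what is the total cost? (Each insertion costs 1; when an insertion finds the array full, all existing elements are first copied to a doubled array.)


Insertion cost: 290385 (one per element)
Resizes occur just before inserting elements 2, 3, 5, 9, ...
Elements copied at each resize: 1 + 2 + 4 + 8 + 16 + 32 + 64 + 128 + 256 + 512 + 1024 + 2048 + 4096 + 8192 + 16384 + 32768 + 65536 + 131072 + 262144
Sum of copies = 524287 (geometric series: 2^k - 1)
Total = 290385 + 524287 = 814672


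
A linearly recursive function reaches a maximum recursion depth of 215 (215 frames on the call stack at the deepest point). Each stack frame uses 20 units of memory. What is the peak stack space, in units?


Maximum recursion depth = 215 frames
Memory per frame = 20 units
Total stack space = depth * frame_size
= 215 * 20 = 4300


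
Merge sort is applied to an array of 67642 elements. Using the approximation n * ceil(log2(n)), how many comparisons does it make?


Merge sort divides the array into halves recursively.
Number of levels = ceil(log2(67642)) = 17
At each level, approximately n = 67642 comparisons are needed for merging.
Total comparisons ~ n * ceil(log2(n)) = 67642 * 17 = 1149914


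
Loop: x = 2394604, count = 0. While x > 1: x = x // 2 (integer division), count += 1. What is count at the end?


The variable x halves each step:
x = 2394604 -> 1197302 -> 598651 -> 299325 -> 149662 -> 74831 -> 37415 -> 18707 -> 9353 -> 4676 -> 2338 -> 1169 -> 584 -> 292 -> 146 -> 73 -> 36 -> 18 -> 9 -> 4 -> 2 -> 1
Number of halvings = floor(log2(2394604)) = 21


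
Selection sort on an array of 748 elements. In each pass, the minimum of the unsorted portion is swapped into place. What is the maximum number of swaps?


Selection sort performs one swap per pass:
  Pass 1: find min in positions 0 to 747, swap with position 0
  Pass 2: find min in positions 1 to 747, swap with position 1
  Pass 3: find min in positions 2 to 747, swap with position 2
  Pass 4: find min in positions 3 to 747, swap with position 3
  Pass 5: find min in positions 4 to 747, swap with position 4
  ... (742 more passes)
Total passes (and swaps) = n - 1 = 748 - 1 = 747


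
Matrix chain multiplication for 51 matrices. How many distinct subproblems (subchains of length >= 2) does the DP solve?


Subproblems are indexed by (i, j) where i < j.
Number of such pairs = n*(n-1)/2
= 51 * 50 / 2
= 1275


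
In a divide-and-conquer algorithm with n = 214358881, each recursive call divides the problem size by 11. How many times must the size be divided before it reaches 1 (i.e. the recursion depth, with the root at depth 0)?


Number of divisions = log_11(214358881)
Sizes: 214358881 -> 19487171 -> 1771561 -> 161051 -> 14641 -> 1331 -> 121 -> 11 -> 1 (8 divisions)
Recursion depth = 8


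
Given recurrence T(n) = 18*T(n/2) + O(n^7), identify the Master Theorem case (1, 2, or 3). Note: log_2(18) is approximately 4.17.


Master Theorem parameters: a=18, b=2, c=7
log_b(a) = 4.17
Compare b^c with a: 2^7 = 128 > 18, so c > log_b(a).
Comparing c=7 vs log_b(a)=4.17:
7 > 4.17 => Case 3
Result: T(n) = O(n^7)
Master Theorem case = 3


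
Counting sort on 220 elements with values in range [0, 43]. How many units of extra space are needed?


Output array size: 220 (to store sorted result)
Count array size: 44 (one slot per possible value, range 0 to 43)
Total extra space = 220 + 44 = 264


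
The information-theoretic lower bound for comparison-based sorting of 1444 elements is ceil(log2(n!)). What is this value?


A binary decision tree of height h has at most 2^h leaves and needs at least n! of them, so h >= ceil(log2(n!)).
1444! is far too large to multiply out, so use Stirling's series:
  ln(n!) ~ n ln n - n + (1/2) ln(2 pi n) + 1/(12n)  (error below 1/(360 n^3), negligible here)
  ln(1444) = 7.2751723
  n ln n = 1444 * 7.2751723 = 10505.3488
  (1/2) ln(2 pi * 1444) = (1/2) ln(9072.9196) = 4.5565
  1/(12*1444) = 0.0001
  ln(1444!) ~ 10505.3488 - 1444 + 4.5565 + 0.0001 = 9065.9054
Convert to base 2: log2(1444!) = 9065.9054 / ln 2 = 9065.9054 / 0.69314718 = 13079.3368
ceil(13079.3368) = 13080


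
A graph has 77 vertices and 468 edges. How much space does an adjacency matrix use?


Adjacency matrix: V x V grid of entries
Space = V^2 = 77^2 = 77 * 77 = 5929


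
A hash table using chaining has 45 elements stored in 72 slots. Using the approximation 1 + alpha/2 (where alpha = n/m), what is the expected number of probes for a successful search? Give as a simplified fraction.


Load factor alpha = n/m = 45/72
Expected probes = 1 + alpha/2 = 1 + 45/(2*72)
= 1 + 45/144
= 144/144 + 45/144
= 189/144
Simplify: 21/16


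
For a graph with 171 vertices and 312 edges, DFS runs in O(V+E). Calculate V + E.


A full DFS traversal visits each vertex once and examines each edge once.
V = 171
E = 312
Sum = 171 + 312 = 483


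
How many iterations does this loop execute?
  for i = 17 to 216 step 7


The loop variable i takes values starting at 17 and increments by 7 each iteration.
Sequence: i = 17, 24, 31, 38, 45, 52, 59, 66, 73, ...
The upper bound 216 is inclusive, so the count is floor((last - first) / step) + 1:
floor((216 - 17) / 7) + 1 = floor(199/7) + 1 = 28 + 1 = 29


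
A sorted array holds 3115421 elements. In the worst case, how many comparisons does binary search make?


Halving sequence: 3115421 -> 1557710 -> 778855 -> 389427 -> 194713 -> 97356 -> 48678 -> 24339 -> 12169 -> 6084 -> 3042 -> 1521 -> 760 -> 380 -> 190 -> 95 -> 47 -> 23 -> 11 -> 5 -> 2 -> 1
Number of halvings = 21
Max comparisons = 21 + 1 = 22


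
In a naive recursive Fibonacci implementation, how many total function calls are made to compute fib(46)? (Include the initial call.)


Let C(m) = total calls to evaluate fib(m). Then C(0)=C(1)=1, and
C(m) = 1 + C(m-1) + C(m-2) for m >= 2.
Build the table (each entry = 1 + previous two):
  C(0) = 1
  C(1) = 1
  C(2) = 1 + 1 + 1 = 3
  C(3) = 1 + 3 + 1 = 5
  C(4) = 1 + 5 + 3 = 9
  C(5) = 1 + 9 + 5 = 15
  C(6) = 1 + 15 + 9 = 25
  C(7) = 1 + 25 + 15 = 41
  C(8) = 1 + 41 + 25 = 67
  C(9) = 1 + 67 + 41 = 109
  C(10) = 1 + 109 + 67 = 177
  C(11) = 1 + 177 + 109 = 287
  C(12) = 1 + 287 + 177 = 465
  C(13) = 1 + 465 + 287 = 753
  C(14) = 1 + 753 + 465 = 1219
  C(15) = 1 + 1219 + 753 = 1973
  C(16) = 1 + 1973 + 1219 = 3193
  C(17) = 1 + 3193 + 1973 = 5167
  C(18) = 1 + 5167 + 3193 = 8361
  C(19) = 1 + 8361 + 5167 = 13529
  C(20) = 1 + 13529 + 8361 = 21891
  C(21) = 1 + 21891 + 13529 = 35421
  C(22) = 1 + 35421 + 21891 = 57313
  C(23) = 1 + 57313 + 35421 = 92735
  C(24) = 1 + 92735 + 57313 = 150049
  C(25) = 1 + 150049 + 92735 = 242785
  C(26) = 1 + 242785 + 150049 = 392835
  C(27) = 1 + 392835 + 242785 = 635621
  C(28) = 1 + 635621 + 392835 = 1028457
  C(29) = 1 + 1028457 + 635621 = 1664079
  C(30) = 1 + 1664079 + 1028457 = 2692537
  C(31) = 1 + 2692537 + 1664079 = 4356617
  C(32) = 1 + 4356617 + 2692537 = 7049155
  C(33) = 1 + 7049155 + 4356617 = 11405773
  C(34) = 1 + 11405773 + 7049155 = 18454929
  C(35) = 1 + 18454929 + 11405773 = 29860703
  C(36) = 1 + 29860703 + 18454929 = 48315633
  C(37) = 1 + 48315633 + 29860703 = 78176337
  C(38) = 1 + 78176337 + 48315633 = 126491971
  C(39) = 1 + 126491971 + 78176337 = 204668309
  C(40) = 1 + 204668309 + 126491971 = 331160281
  C(41) = 1 + 331160281 + 204668309 = 535828591
  C(42) = 1 + 535828591 + 331160281 = 866988873
  C(43) = 1 + 866988873 + 535828591 = 1402817465
  C(44) = 1 + 1402817465 + 866988873 = 2269806339
  C(45) = 1 + 2269806339 + 1402817465 = 3672623805
  C(46) = 1 + 3672623805 + 2269806339 = 5942430145
Total calls for fib(46) = 5942430145


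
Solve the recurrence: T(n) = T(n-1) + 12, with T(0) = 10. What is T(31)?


Unrolling the recurrence:
T(31) = T(30) + 12
       = T(29) + 12 + 12
       = T(28) + 12*3
       ...
       = T(0) + 12*31
       = 10 + 372 = 382


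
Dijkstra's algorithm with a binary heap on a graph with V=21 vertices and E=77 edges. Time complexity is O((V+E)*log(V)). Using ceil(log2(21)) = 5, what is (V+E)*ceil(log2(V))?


Dijkstra with a binary heap: each vertex is extracted once, each edge may relax once.
Each heap operation costs O(log V).
V + E = 21 + 77 = 98
ceil(log2(21)) = 5 (since 2^4 = 16 < 21 <= 32 = 2^5)
Total heap work = (V+E) * ceil(log2(V)) = 98 * 5 = 490


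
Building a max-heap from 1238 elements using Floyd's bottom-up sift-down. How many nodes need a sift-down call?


In a heap of 1238 elements (0-indexed array):
  Last element index: 1237
  Parent of last element: floor((1237 - 1) / 2) = 618
  Internal nodes: indices 0 to 618
  Count = floor(1238/2) = 619


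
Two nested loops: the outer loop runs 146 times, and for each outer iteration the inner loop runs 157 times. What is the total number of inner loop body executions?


Outer loop: 146 iterations
Inner loop: 157 iterations per outer iteration
Total = 146 * 157 = 22922


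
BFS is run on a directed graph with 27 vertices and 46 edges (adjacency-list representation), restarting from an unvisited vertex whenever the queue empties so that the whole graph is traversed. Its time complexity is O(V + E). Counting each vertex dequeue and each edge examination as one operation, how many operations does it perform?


A full BFS traversal dequeues each vertex exactly once and examines each directed edge exactly once.
V = 27 (vertex processing cost)
E = 46 (edge examination cost)
Total operations proportional to V + E = 27 + 46 = 73


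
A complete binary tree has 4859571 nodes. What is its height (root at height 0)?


In a complete binary tree, level k holds nodes 2^k .. 2^(k+1)-1 (1-indexed).
Height = floor(log2(n)) = floor(log2(4859571)) = 22
Check: 2^22 = 4194304 <= 4859571 < 8388608 = 2^23


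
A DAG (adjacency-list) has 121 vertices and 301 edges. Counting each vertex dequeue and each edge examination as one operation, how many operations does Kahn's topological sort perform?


V = 121 (vertex processing)
E = 301 (edge processing)
V + E = 121 + 301 = 422


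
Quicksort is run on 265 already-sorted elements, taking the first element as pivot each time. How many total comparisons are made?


Sum of comparisons per partition:
264 + 263 + ... + 1 + 0
= 265 * (265 - 1) / 2
= 265 * 264 / 2
= 34980


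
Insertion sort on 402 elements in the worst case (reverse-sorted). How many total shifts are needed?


In the worst case (reverse-sorted), each element shifts past all previous:
  Element 1: 1 shifts
  Element 2: 2 shifts
  Element 3: 3 shifts
  Element 4: 4 shifts
  Element 5: 5 shifts
  ...
  Element 401: 401 shifts
Total = 1 + 2 + ... + 401
= 402*(402-1)/2 = 80601


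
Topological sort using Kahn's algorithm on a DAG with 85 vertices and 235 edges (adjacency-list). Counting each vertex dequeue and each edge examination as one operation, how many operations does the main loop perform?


Kahn's algorithm:
  1. Compute in-degrees: O(V + E)
  2. Process queue: each vertex dequeued once (O(V))
     each edge examined once (O(E))
Total = V + E = 85 + 235 = 320


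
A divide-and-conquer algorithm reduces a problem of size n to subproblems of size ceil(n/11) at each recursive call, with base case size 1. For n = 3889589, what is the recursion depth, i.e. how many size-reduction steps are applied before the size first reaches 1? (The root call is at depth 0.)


Each step divides the size by 11 (rounding up); after k steps the size is ceil(n/11^k), which equals 1 exactly when 11^k >= n.
So the depth is the smallest k with 11^k >= 3889589, i.e. ceil(log_11(3889589)).
11^6 = 1771561 < 3889589 <= 19487171 = 11^7
Recursion depth = 7


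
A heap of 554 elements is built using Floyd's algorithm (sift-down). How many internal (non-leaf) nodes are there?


Leaf nodes occupy roughly half the array.
Sift-down is called for each internal node, starting from the last one.
Internal nodes = floor(n/2) = floor(554/2) = 277


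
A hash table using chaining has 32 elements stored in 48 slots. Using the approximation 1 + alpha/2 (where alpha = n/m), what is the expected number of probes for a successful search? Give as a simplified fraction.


Load factor alpha = n/m = 32/48
Expected probes = 1 + alpha/2 = 1 + 32/(2*48)
= 1 + 32/96
= 96/96 + 32/96
= 128/96
Simplify: 4/3


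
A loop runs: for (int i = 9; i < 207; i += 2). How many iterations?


Loop starts at i = 9, increments by 2, stops when i >= 207.
Number of iterations = ceil((207 - 9) / 2)
= ceil(198 / 2)
= 99


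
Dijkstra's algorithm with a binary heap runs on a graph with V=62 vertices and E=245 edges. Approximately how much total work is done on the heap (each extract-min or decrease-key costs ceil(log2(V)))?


Dijkstra with a binary heap: each vertex is extracted once, each edge may relax once.
Each heap operation costs O(log V).
V + E = 62 + 245 = 307
ceil(log2(62)) = 6 (since 2^5 = 32 < 62 <= 64 = 2^6)
Total heap work = (V+E) * ceil(log2(V)) = 307 * 6 = 1842


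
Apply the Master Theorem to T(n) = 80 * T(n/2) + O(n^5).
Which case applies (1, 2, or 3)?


The Master Theorem: T(n) = a*T(n/b) + O(n^c)
  a = 80, b = 2, c = 5
log_b(a) = log_2(80) ~ 6.322
Compare b^c with a: 2^5 = 32 < 80, so c < log_b(a).
Since c < log_b(a), Case 1 applies.
T(n) = O(n^(log_2 80)) ~ O(n^6.322)
Master Theorem case = 1


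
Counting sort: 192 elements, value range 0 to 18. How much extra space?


n = 192 (output array)
k = 19 (count array for 19 distinct values)
Extra space = 192 + 19 = 211


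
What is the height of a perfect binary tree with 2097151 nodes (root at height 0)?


A perfect binary tree with 2097151 nodes:
  2097151 = 2^21 - 1
  Levels: 0, 1, ..., 20
  Height = 20


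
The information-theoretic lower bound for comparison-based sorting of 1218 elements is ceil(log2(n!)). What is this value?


A binary decision tree of height h has at most 2^h leaves and needs at least n! of them, so h >= ceil(log2(n!)).
1218! is far too large to multiply out, so use Stirling's series:
  ln(n!) ~ n ln n - n + (1/2) ln(2 pi n) + 1/(12n)  (error below 1/(360 n^3), negligible here)
  ln(1218) = 7.1049654
  n ln n = 1218 * 7.1049654 = 8653.8479
  (1/2) ln(2 pi * 1218) = (1/2) ln(7652.9197) = 4.4714
  1/(12*1218) = 0.0001
  ln(1218!) ~ 8653.8479 - 1218 + 4.4714 + 0.0001 = 7440.3194
Convert to base 2: log2(1218!) = 7440.3194 / ln 2 = 7440.3194 / 0.69314718 = 10734.1119
ceil(10734.1119) = 10735


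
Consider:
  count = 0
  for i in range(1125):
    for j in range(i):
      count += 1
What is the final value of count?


For each i, the inner loop runs i times:
  i=0: inner runs 0 times
  i=1: inner runs 1 time
  i=2: inner runs 2 times
  i=3: inner runs 3 times
  i=4: inner runs 4 times
  i=5: inner runs 5 times
  i=6: inner runs 6 times
  i=7: inner runs 7 times
  ...
Total = 0 + 1 + 2 + ... + 1124 = 1125*(1125-1)/2 = 632250


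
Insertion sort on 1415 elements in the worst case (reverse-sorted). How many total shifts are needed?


In the worst case (reverse-sorted), each element shifts past all previous:
  Element 1: 1 shifts
  Element 2: 2 shifts
  Element 3: 3 shifts
  Element 4: 4 shifts
  Element 5: 5 shifts
  ...
  Element 1414: 1414 shifts
Total = 1 + 2 + ... + 1414
= 1415*(1415-1)/2 = 1000405


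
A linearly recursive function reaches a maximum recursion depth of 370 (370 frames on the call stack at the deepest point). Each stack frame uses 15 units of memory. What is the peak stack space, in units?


Maximum recursion depth = 370 frames
Memory per frame = 15 units
Total stack space = depth * frame_size
= 370 * 15 = 5550


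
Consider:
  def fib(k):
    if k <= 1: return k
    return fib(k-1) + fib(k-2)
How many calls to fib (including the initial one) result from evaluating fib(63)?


Let C(m) = total calls to evaluate fib(m). Then C(0)=C(1)=1, and
C(m) = 1 + C(m-1) + C(m-2) for m >= 2.
Build the table (each entry = 1 + previous two):
  C(0) = 1
  C(1) = 1
  C(2) = 1 + 1 + 1 = 3
  C(3) = 1 + 3 + 1 = 5
  C(4) = 1 + 5 + 3 = 9
  C(5) = 1 + 9 + 5 = 15
  C(6) = 1 + 15 + 9 = 25
  C(7) = 1 + 25 + 15 = 41
  C(8) = 1 + 41 + 25 = 67
  C(9) = 1 + 67 + 41 = 109
  C(10) = 1 + 109 + 67 = 177
  C(11) = 1 + 177 + 109 = 287
  C(12) = 1 + 287 + 177 = 465
  C(13) = 1 + 465 + 287 = 753
  C(14) = 1 + 753 + 465 = 1219
  C(15) = 1 + 1219 + 753 = 1973
  C(16) = 1 + 1973 + 1219 = 3193
  C(17) = 1 + 3193 + 1973 = 5167
  C(18) = 1 + 5167 + 3193 = 8361
  C(19) = 1 + 8361 + 5167 = 13529
  C(20) = 1 + 13529 + 8361 = 21891
  C(21) = 1 + 21891 + 13529 = 35421
  C(22) = 1 + 35421 + 21891 = 57313
  C(23) = 1 + 57313 + 35421 = 92735
  C(24) = 1 + 92735 + 57313 = 150049
  C(25) = 1 + 150049 + 92735 = 242785
  C(26) = 1 + 242785 + 150049 = 392835
  C(27) = 1 + 392835 + 242785 = 635621
  C(28) = 1 + 635621 + 392835 = 1028457
  C(29) = 1 + 1028457 + 635621 = 1664079
  C(30) = 1 + 1664079 + 1028457 = 2692537
  C(31) = 1 + 2692537 + 1664079 = 4356617
  C(32) = 1 + 4356617 + 2692537 = 7049155
  C(33) = 1 + 7049155 + 4356617 = 11405773
  C(34) = 1 + 11405773 + 7049155 = 18454929
  C(35) = 1 + 18454929 + 11405773 = 29860703
  C(36) = 1 + 29860703 + 18454929 = 48315633
  C(37) = 1 + 48315633 + 29860703 = 78176337
  C(38) = 1 + 78176337 + 48315633 = 126491971
  C(39) = 1 + 126491971 + 78176337 = 204668309
  C(40) = 1 + 204668309 + 126491971 = 331160281
  C(41) = 1 + 331160281 + 204668309 = 535828591
  C(42) = 1 + 535828591 + 331160281 = 866988873
  C(43) = 1 + 866988873 + 535828591 = 1402817465
  C(44) = 1 + 1402817465 + 866988873 = 2269806339
  C(45) = 1 + 2269806339 + 1402817465 = 3672623805
  C(46) = 1 + 3672623805 + 2269806339 = 5942430145
  C(47) = 1 + 5942430145 + 3672623805 = 9615053951
  C(48) = 1 + 9615053951 + 5942430145 = 15557484097
  C(49) = 1 + 15557484097 + 9615053951 = 25172538049
  C(50) = 1 + 25172538049 + 15557484097 = 40730022147
  C(51) = 1 + 40730022147 + 25172538049 = 65902560197
  C(52) = 1 + 65902560197 + 40730022147 = 106632582345
  C(53) = 1 + 106632582345 + 65902560197 = 172535142543
  C(54) = 1 + 172535142543 + 106632582345 = 279167724889
  C(55) = 1 + 279167724889 + 172535142543 = 451702867433
  C(56) = 1 + 451702867433 + 279167724889 = 730870592323
  C(57) = 1 + 730870592323 + 451702867433 = 1182573459757
  C(58) = 1 + 1182573459757 + 730870592323 = 1913444052081
  C(59) = 1 + 1913444052081 + 1182573459757 = 3096017511839
  C(60) = 1 + 3096017511839 + 1913444052081 = 5009461563921
  C(61) = 1 + 5009461563921 + 3096017511839 = 8105479075761
  C(62) = 1 + 8105479075761 + 5009461563921 = 13114940639683
  C(63) = 1 + 13114940639683 + 8105479075761 = 21220419715445
Total calls for fib(63) = 21220419715445


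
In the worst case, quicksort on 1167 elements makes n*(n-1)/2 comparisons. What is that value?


Sum of comparisons per partition:
1166 + 1165 + ... + 1 + 0
= 1167 * (1167 - 1) / 2
= 1167 * 1166 / 2
= 680361


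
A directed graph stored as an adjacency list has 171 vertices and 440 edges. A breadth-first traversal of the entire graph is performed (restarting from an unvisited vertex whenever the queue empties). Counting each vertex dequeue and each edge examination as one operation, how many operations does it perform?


A full BFS traversal dequeues each vertex once and examines each edge once.
Vertex visits: 171
Edge visits: 440
V + E = 171 + 440 = 611


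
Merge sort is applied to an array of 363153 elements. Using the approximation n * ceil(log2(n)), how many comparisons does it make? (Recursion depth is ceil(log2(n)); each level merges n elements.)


Merge sort divides the array into halves recursively.
Number of levels = ceil(log2(363153)) = 19
At each level, approximately n = 363153 comparisons are needed for merging.
Total comparisons ~ n * ceil(log2(n)) = 363153 * 19 = 6899907


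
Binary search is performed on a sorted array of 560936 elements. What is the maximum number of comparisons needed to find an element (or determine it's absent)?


Binary search halves the search space each comparison:
  Step 1: search space = 560936 -> 280468
  Step 2: search space = 280468 -> 140234
  Step 3: search space = 140234 -> 70117
  Step 4: search space = 70117 -> 35058
  Step 5: search space = 35058 -> 17529
  Step 6: search space = 17529 -> 8764
  Step 7: search space = 8764 -> 4382
  Step 8: search space = 4382 -> 2191
  Step 9: search space = 2191 -> 1095
  Step 10: search space = 1095 -> 547
  Step 11: search space = 547 -> 273
  Step 12: search space = 273 -> 136
  Step 13: search space = 136 -> 68
  Step 14: search space = 68 -> 34
  Step 15: search space = 34 -> 17
  Step 16: search space = 17 -> 8
  Step 17: search space = 8 -> 4
  Step 18: search space = 4 -> 2
  Step 19: search space = 2 -> 1
  Step 20: search space = 1 (final check)
Maximum comparisons = floor(log2(560936)) + 1 = 19 + 1 = 20


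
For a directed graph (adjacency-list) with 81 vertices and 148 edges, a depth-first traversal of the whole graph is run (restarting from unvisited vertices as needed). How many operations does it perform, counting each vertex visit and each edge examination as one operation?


A full DFS traversal visits each vertex once and examines each edge once.
V = 81
E = 148
Sum = 81 + 148 = 229


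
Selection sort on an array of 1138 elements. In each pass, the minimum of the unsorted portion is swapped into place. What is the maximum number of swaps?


Selection sort performs one swap per pass:
  Pass 1: find min in positions 0 to 1137, swap with position 0
  Pass 2: find min in positions 1 to 1137, swap with position 1
  Pass 3: find min in positions 2 to 1137, swap with position 2
  Pass 4: find min in positions 3 to 1137, swap with position 3
  Pass 5: find min in positions 4 to 1137, swap with position 4
  ... (1132 more passes)
Total passes (and swaps) = n - 1 = 1138 - 1 = 1137


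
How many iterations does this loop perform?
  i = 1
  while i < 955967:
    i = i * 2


The loop variable doubles each iteration:
i = 1 -> 2 -> 4 -> 8 -> 16 -> 32 -> 64 -> 128 -> 256 -> 512 -> 1024 -> 2048 -> 4096 -> 8192 -> 16384 -> 32768 -> 65536 -> 131072 -> 262144 -> 524288 -> 1048576 (stop, 1048576 >= 955967)
Number of doublings = ceil(log2(955967)) = 20


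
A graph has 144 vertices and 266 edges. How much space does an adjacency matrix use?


Adjacency matrix: V x V grid of entries
Space = V^2 = 144^2 = 144 * 144 = 20736


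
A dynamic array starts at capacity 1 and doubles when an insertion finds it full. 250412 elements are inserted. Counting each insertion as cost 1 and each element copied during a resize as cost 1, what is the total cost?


n = 250412
Insertion costs: 250412
Resizes copy 1, 2, 4, ... up to the largest power of 2 that is <= n-1 = 250411, i.e. 131072.
Copy costs = 1 + 2 + 4 + 8 + 16 + 32 + 64 + 128 + 256 + 512 + 1024 + 2048 + 4096 + 8192 + 16384 + 32768 + 65536 + 131072 = 262143
Total = 250412 + 262143 = 512555


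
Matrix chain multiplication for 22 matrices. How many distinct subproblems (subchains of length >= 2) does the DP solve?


Subproblems are indexed by (i, j) where i < j.
Number of such pairs = n*(n-1)/2
= 22 * 21 / 2
= 231


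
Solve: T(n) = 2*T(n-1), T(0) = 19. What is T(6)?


Unrolling:
T(6) = 2*T(5) = 2^2*T(4) = ... = 2^6*T(0)
= 2^6 * 19
= 64 * 19 = 1216


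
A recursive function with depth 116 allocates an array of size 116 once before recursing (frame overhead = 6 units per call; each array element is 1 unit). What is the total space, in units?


Array allocation: 116 units (allocated once)
Stack frames: 116 deep * 6 per frame = 696 units
Total = 116 + 696 = 812


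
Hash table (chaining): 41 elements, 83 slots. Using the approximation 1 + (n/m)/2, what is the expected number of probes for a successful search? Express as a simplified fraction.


Computing expected probes:
alpha = 41/83
= 1 + alpha/2
= 1 + 41/(2*83)
= (2*83 + 41) / (2*83)
= 207/166


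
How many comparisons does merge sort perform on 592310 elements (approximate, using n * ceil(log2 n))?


Recursion depth: ceil(log2(592310)) = 20
Each recursion level merges n = 592310 elements
Total = 592310 * 20 = 11846200


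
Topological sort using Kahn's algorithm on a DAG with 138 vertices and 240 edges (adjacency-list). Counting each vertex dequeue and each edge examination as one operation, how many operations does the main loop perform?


Kahn's algorithm:
  1. Compute in-degrees: O(V + E)
  2. Process queue: each vertex dequeued once (O(V))
     each edge examined once (O(E))
Total = V + E = 138 + 240 = 378


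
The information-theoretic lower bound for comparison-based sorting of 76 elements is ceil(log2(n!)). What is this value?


A binary decision tree of height h has at most 2^h leaves and needs at least n! of them, so h >= ceil(log2(n!)).
76! is far too large to multiply out, so use Stirling's series:
  ln(n!) ~ n ln n - n + (1/2) ln(2 pi n) + 1/(12n)  (error below 1/(360 n^3), negligible here)
  ln(76) = 4.3307333
  n ln n = 76 * 4.3307333 = 329.1357
  (1/2) ln(2 pi * 76) = (1/2) ln(477.5221) = 3.0843
  1/(12*76) = 0.0011
  ln(76!) ~ 329.1357 - 76 + 3.0843 + 0.0011 = 256.2211
Convert to base 2: log2(76!) = 256.2211 / ln 2 = 256.2211 / 0.69314718 = 369.6489
ceil(369.6489) = 370


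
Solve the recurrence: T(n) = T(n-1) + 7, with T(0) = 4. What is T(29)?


Unrolling the recurrence:
T(29) = T(28) + 7
       = T(27) + 7 + 7
       = T(26) + 7*3
       ...
       = T(0) + 7*29
       = 4 + 203 = 207


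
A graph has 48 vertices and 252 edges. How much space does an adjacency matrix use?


Adjacency matrix: V x V grid of entries
Space = V^2 = 48^2 = 48 * 48 = 2304


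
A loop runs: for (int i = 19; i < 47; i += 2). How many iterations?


Loop starts at i = 19, increments by 2, stops when i >= 47.
Number of iterations = ceil((47 - 19) / 2)
= ceil(28 / 2)
= 14


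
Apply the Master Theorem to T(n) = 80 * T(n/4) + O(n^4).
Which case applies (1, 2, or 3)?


The Master Theorem: T(n) = a*T(n/b) + O(n^c)
  a = 80, b = 4, c = 4
log_b(a) = log_4(80) ~ 3.161
Compare b^c with a: 4^4 = 256 > 80, so c > log_b(a).
Since c > log_b(a), Case 3 applies.
T(n) = O(n^4)
Master Theorem case = 3


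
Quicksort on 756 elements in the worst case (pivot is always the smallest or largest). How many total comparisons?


In the worst case, each partition step picks the worst pivot:
  Partition 1: 755 comparisons (n-1 elements to compare)
  Partition 2: 754 comparisons
  Partition 3: 753 comparisons
  Partition 4: 752 comparisons
  Partition 5: 751 comparisons
  ...
  Last partition: 0 comparisons
Total = (n-1) + (n-2) + ... + 1 + 0 = n*(n-1)/2
= 756*755/2 = 285390


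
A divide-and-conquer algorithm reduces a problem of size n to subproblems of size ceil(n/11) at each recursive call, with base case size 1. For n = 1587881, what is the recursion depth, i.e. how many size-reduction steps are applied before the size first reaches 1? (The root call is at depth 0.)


Each step divides the size by 11 (rounding up); after k steps the size is ceil(n/11^k), which equals 1 exactly when 11^k >= n.
So the depth is the smallest k with 11^k >= 1587881, i.e. ceil(log_11(1587881)).
11^5 = 161051 < 1587881 <= 1771561 = 11^6
Recursion depth = 6


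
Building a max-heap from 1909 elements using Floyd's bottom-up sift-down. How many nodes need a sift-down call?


In a heap of 1909 elements (0-indexed array):
  Last element index: 1908
  Parent of last element: floor((1908 - 1) / 2) = 953
  Internal nodes: indices 0 to 953
  Count = floor(1909/2) = 954


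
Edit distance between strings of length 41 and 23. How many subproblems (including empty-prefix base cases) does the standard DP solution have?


The table includes base cases (empty prefixes).
Rows: (m+1) = 42
Columns: (n+1) = 24
Total = 42 * 24 = 1008


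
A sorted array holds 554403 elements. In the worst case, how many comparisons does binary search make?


Halving sequence: 554403 -> 277201 -> 138600 -> 69300 -> 34650 -> 17325 -> 8662 -> 4331 -> 2165 -> 1082 -> 541 -> 270 -> 135 -> 67 -> 33 -> 16 -> 8 -> 4 -> 2 -> 1
Number of halvings = 19
Max comparisons = 19 + 1 = 20


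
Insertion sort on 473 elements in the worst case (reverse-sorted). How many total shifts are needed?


In the worst case (reverse-sorted), each element shifts past all previous:
  Element 1: 1 shifts
  Element 2: 2 shifts
  Element 3: 3 shifts
  Element 4: 4 shifts
  Element 5: 5 shifts
  ...
  Element 472: 472 shifts
Total = 1 + 2 + ... + 472
= 473*(473-1)/2 = 111628


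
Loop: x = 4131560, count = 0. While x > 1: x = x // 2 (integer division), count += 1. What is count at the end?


The variable x halves each step:
x = 4131560 -> 2065780 -> 1032890 -> 516445 -> 258222 -> 129111 -> 64555 -> 32277 -> 16138 -> 8069 -> 4034 -> 2017 -> 1008 -> 504 -> 252 -> 126 -> 63 -> 31 -> 15 -> 7 -> 3 -> 1
Number of halvings = floor(log2(4131560)) = 21


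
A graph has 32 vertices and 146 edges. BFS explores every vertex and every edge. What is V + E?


A full BFS traversal dequeues each vertex once and examines each edge once.
Vertex visits: 32
Edge visits: 146
V + E = 32 + 146 = 178


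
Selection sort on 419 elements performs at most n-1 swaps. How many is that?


Each of the 418 passes places one element in its final position.
Pass 1: swap minimum into position 0
Pass 2: swap minimum of remaining into position 1
...
Pass 418: last two elements, one swap
Maximum swaps = 419 - 1 = 418


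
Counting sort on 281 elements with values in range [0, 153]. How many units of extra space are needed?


Output array size: 281 (to store sorted result)
Count array size: 154 (one slot per possible value, range 0 to 153)
Total extra space = 281 + 154 = 435


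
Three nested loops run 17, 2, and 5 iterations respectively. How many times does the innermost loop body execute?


Loop 1 (outermost): 17 iterations
Loop 2 (middle): 2 iterations per outer
Loop 3 (innermost): 5 iterations per middle
Total = 17 * 2 * 5 = 170


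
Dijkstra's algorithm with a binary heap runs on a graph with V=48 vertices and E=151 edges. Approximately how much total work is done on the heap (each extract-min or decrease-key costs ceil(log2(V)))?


Dijkstra with a binary heap: each vertex is extracted once, each edge may relax once.
Each heap operation costs O(log V).
V + E = 48 + 151 = 199
ceil(log2(48)) = 6 (since 2^5 = 32 < 48 <= 64 = 2^6)
Total heap work = (V+E) * ceil(log2(V)) = 199 * 6 = 1194


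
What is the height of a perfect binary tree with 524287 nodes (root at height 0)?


A perfect binary tree with 524287 nodes:
  524287 = 2^19 - 1
  Levels: 0, 1, ..., 18
  Height = 18


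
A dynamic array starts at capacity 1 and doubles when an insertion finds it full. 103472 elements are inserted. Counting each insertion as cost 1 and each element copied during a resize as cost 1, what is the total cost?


n = 103472
Insertion costs: 103472
Resizes copy 1, 2, 4, ... up to the largest power of 2 that is <= n-1 = 103471, i.e. 65536.
Copy costs = 1 + 2 + 4 + 8 + 16 + 32 + 64 + 128 + 256 + 512 + 1024 + 2048 + 4096 + 8192 + 16384 + 32768 + 65536 = 131071
Total = 103472 + 131071 = 234543


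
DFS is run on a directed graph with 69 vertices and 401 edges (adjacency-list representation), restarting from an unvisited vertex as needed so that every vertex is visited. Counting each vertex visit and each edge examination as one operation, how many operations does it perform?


A full DFS traversal processes each vertex exactly once (push/pop on stack).
Each directed edge is examined once.
V = 69, E = 401
V + E = 470


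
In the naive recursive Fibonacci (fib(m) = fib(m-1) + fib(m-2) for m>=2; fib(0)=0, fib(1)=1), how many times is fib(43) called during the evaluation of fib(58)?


Let N(m) = number of times fib(m) is called while evaluating fib(58).
N(58) = 1 (the initial call).
N(57) = 1 (only fib(58) calls it).
For 1 <= m <= 56: fib(m) is called by fib(m+1) and fib(m+2), so
  N(m) = N(m+1) + N(m+2).
fib(0) is called only by fib(2), so N(0) = N(2).
Walk down from m=58:
  N(58)=1, N(57)=1, N(56)=2, N(55)=3, N(54)=5, N(53)=8, N(52)=13, N(51)=21, N(50)=34, N(49)=55, N(48)=89, N(47)=144, N(46)=233, N(45)=377, N(44)=610, N(43)=987
N(43) = 987


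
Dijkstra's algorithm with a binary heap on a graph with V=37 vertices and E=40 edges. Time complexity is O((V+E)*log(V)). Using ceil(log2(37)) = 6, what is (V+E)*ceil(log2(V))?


Dijkstra with a binary heap: each vertex is extracted once, each edge may relax once.
Each heap operation costs O(log V).
V + E = 37 + 40 = 77
ceil(log2(37)) = 6 (since 2^5 = 32 < 37 <= 64 = 2^6)
Total heap work = (V+E) * ceil(log2(V)) = 77 * 6 = 462


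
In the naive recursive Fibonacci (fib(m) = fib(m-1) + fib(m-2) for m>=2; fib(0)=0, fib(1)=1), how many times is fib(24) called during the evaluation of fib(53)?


Let N(m) = number of times fib(m) is called while evaluating fib(53).
N(53) = 1 (the initial call).
N(52) = 1 (only fib(53) calls it).
For 1 <= m <= 51: fib(m) is called by fib(m+1) and fib(m+2), so
  N(m) = N(m+1) + N(m+2).
fib(0) is called only by fib(2), so N(0) = N(2).
Walk down from m=53:
  N(53)=1, N(52)=1, N(51)=2, N(50)=3, N(49)=5, N(48)=8, N(47)=13, N(46)=21, N(45)=34, N(44)=55, N(43)=89, N(42)=144, N(41)=233, N(40)=377, N(39)=610, N(38)=987, N(37)=1597, N(36)=2584, N(35)=4181, N(34)=6765, N(33)=10946, N(32)=17711, N(31)=28657, N(30)=46368, N(29)=75025, N(28)=121393, N(27)=196418, N(26)=317811, N(25)=514229, N(24)=832040
N(24) = 832040


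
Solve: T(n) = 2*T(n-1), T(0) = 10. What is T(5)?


Unrolling:
T(5) = 2*T(4) = 2^2*T(3) = ... = 2^5*T(0)
= 2^5 * 10
= 32 * 10 = 320


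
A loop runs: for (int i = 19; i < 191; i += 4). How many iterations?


Loop starts at i = 19, increments by 4, stops when i >= 191.
Number of iterations = ceil((191 - 19) / 4)
= ceil(172 / 4)
= 43


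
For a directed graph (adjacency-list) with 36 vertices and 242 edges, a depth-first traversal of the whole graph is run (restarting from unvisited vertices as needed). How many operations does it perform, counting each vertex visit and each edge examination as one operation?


A full DFS traversal visits each vertex once and examines each edge once.
V = 36
E = 242
Sum = 36 + 242 = 278


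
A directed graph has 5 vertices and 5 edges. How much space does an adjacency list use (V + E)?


Adjacency list: one list head per vertex + one entry per edge
Vertex heads: 5
Edge entries: 5
Total = 5 + 5 = 10


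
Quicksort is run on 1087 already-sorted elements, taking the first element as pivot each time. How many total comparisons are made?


Sum of comparisons per partition:
1086 + 1085 + ... + 1 + 0
= 1087 * (1087 - 1) / 2
= 1087 * 1086 / 2
= 590241


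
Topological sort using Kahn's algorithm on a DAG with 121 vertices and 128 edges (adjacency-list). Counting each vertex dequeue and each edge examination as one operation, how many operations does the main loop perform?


Kahn's algorithm:
  1. Compute in-degrees: O(V + E)
  2. Process queue: each vertex dequeued once (O(V))
     each edge examined once (O(E))
Total = V + E = 121 + 128 = 249


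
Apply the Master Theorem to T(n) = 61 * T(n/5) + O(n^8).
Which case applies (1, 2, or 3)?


The Master Theorem: T(n) = a*T(n/b) + O(n^c)
  a = 61, b = 5, c = 8
log_b(a) = log_5(61) ~ 2.554
Compare b^c with a: 5^8 = 390625 > 61, so c > log_b(a).
Since c > log_b(a), Case 3 applies.
T(n) = O(n^8)
Master Theorem case = 3


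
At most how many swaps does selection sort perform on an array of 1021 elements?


Each of the 1020 passes places one element in its final position.
Pass 1: swap minimum into position 0
Pass 2: swap minimum of remaining into position 1
...
Pass 1020: last two elements, one swap
Maximum swaps = 1021 - 1 = 1020


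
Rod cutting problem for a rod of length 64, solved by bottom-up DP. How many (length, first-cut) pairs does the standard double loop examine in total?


For each subproblem length i = 1..64, the inner loop considers i possible first cuts.
Total = 1 + 2 + ... + 64
= 64*(64+1)/2
= 64*65/2 = 2080


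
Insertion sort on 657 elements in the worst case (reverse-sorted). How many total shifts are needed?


In the worst case (reverse-sorted), each element shifts past all previous:
  Element 1: 1 shifts
  Element 2: 2 shifts
  Element 3: 3 shifts
  Element 4: 4 shifts
  Element 5: 5 shifts
  ...
  Element 656: 656 shifts
Total = 1 + 2 + ... + 656
= 657*(657-1)/2 = 215496


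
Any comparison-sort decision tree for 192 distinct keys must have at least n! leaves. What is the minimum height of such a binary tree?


A binary decision tree of height h has at most 2^h leaves and needs at least n! of them, so h >= ceil(log2(n!)).
192! is far too large to multiply out, so use Stirling's series:
  ln(n!) ~ n ln n - n + (1/2) ln(2 pi n) + 1/(12n)  (error below 1/(360 n^3), negligible here)
  ln(192) = 5.2574954
  n ln n = 192 * 5.2574954 = 1009.4391
  (1/2) ln(2 pi * 192) = (1/2) ln(1206.3716) = 3.5477
  1/(12*192) = 0.0004
  ln(192!) ~ 1009.4391 - 192 + 3.5477 + 0.0004 = 820.9872
Convert to base 2: log2(192!) = 820.9872 / ln 2 = 820.9872 / 0.69314718 = 1184.4342
ceil(1184.4342) = 1185


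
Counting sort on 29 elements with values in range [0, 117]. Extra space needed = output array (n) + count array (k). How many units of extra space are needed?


Output array size: 29 (to store sorted result)
Count array size: 118 (one slot per possible value, range 0 to 117)
Total extra space = 29 + 118 = 147


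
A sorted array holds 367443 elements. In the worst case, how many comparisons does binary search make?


Halving sequence: 367443 -> 183721 -> 91860 -> 45930 -> 22965 -> 11482 -> 5741 -> 2870 -> 1435 -> 717 -> 358 -> 179 -> 89 -> 44 -> 22 -> 11 -> 5 -> 2 -> 1
Number of halvings = 18
Max comparisons = 18 + 1 = 19


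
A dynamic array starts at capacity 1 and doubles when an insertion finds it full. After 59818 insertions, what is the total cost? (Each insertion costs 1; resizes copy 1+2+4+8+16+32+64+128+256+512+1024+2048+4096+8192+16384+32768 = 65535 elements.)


Insertion cost: 59818 (one per element)
Resizes occur just before inserting elements 2, 3, 5, 9, ...
Elements copied at each resize: 1 + 2 + 4 + 8 + 16 + 32 + 64 + 128 + 256 + 512 + 1024 + 2048 + 4096 + 8192 + 16384 + 32768
Sum of copies = 65535 (geometric series: 2^k - 1)
Total = 59818 + 65535 = 125353


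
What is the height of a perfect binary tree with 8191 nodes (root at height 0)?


A perfect binary tree with 8191 nodes:
  8191 = 2^13 - 1
  Levels: 0, 1, ..., 12
  Height = 12


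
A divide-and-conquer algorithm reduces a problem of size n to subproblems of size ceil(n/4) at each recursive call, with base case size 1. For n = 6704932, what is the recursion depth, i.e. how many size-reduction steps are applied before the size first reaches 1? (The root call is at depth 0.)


Each step divides the size by 4 (rounding up); after k steps the size is ceil(n/4^k), which equals 1 exactly when 4^k >= n.
So the depth is the smallest k with 4^k >= 6704932, i.e. ceil(log_4(6704932)).
4^11 = 4194304 < 6704932 <= 16777216 = 4^12
Recursion depth = 12


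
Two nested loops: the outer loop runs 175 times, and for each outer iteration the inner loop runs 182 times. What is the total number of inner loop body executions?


Outer loop: 175 iterations
Inner loop: 182 iterations per outer iteration
Total = 175 * 182 = 31850


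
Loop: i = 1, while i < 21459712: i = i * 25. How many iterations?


i multiplies by 25 each step:
i = 1 -> 25 -> 625 -> 15625 -> 390625 -> 9765625 -> 244140625 (stop)
Iterations = ceil(log_25(21459712)) = 6


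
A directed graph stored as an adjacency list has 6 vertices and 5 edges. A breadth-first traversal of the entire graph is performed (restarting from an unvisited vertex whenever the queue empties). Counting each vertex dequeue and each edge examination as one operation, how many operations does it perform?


A full BFS traversal dequeues each vertex once and examines each edge once.
Vertex visits: 6
Edge visits: 5
V + E = 6 + 5 = 11


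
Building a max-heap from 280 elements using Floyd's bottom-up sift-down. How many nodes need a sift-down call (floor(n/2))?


In a heap of 280 elements (0-indexed array):
  Last element index: 279
  Parent of last element: floor((279 - 1) / 2) = 139
  Internal nodes: indices 0 to 139
  Count = floor(280/2) = 140
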